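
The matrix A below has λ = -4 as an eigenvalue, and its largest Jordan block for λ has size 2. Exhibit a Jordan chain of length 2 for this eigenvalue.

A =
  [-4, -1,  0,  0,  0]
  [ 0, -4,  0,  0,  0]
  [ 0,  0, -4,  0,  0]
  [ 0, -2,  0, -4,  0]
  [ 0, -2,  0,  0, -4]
A Jordan chain for λ = -4 of length 2:
v_1 = (-1, 0, 0, -2, -2)ᵀ
v_2 = (0, 1, 0, 0, 0)ᵀ

Let N = A − (-4)·I. We want v_2 with N^2 v_2 = 0 but N^1 v_2 ≠ 0; then v_{j-1} := N · v_j for j = 2, …, 2.

Pick v_2 = (0, 1, 0, 0, 0)ᵀ.
Then v_1 = N · v_2 = (-1, 0, 0, -2, -2)ᵀ.

Sanity check: (A − (-4)·I) v_1 = (0, 0, 0, 0, 0)ᵀ = 0. ✓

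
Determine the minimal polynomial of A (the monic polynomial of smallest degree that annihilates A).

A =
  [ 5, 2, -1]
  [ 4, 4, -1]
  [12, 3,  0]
x^3 - 9*x^2 + 27*x - 27

The characteristic polynomial is χ_A(x) = (x - 3)^3, so the eigenvalues are known. The minimal polynomial is
  m_A(x) = Π_λ (x − λ)^{k_λ}
where k_λ is the size of the *largest* Jordan block for λ (equivalently, the smallest k with (A − λI)^k v = 0 for every generalised eigenvector v of λ).

  λ = 3: largest Jordan block has size 3, contributing (x − 3)^3

So m_A(x) = (x - 3)^3 = x^3 - 9*x^2 + 27*x - 27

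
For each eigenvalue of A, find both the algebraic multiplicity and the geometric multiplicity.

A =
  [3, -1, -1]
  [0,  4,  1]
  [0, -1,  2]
λ = 3: alg = 3, geom = 2

Step 1 — factor the characteristic polynomial to read off the algebraic multiplicities:
  χ_A(x) = (x - 3)^3

Step 2 — compute geometric multiplicities via the rank-nullity identity g(λ) = n − rank(A − λI):
  rank(A − (3)·I) = 1, so dim ker(A − (3)·I) = n − 1 = 2

Summary:
  λ = 3: algebraic multiplicity = 3, geometric multiplicity = 2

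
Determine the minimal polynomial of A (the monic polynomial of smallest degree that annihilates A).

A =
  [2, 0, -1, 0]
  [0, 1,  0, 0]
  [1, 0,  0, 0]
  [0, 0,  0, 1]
x^2 - 2*x + 1

The characteristic polynomial is χ_A(x) = (x - 1)^4, so the eigenvalues are known. The minimal polynomial is
  m_A(x) = Π_λ (x − λ)^{k_λ}
where k_λ is the size of the *largest* Jordan block for λ (equivalently, the smallest k with (A − λI)^k v = 0 for every generalised eigenvector v of λ).

  λ = 1: largest Jordan block has size 2, contributing (x − 1)^2

So m_A(x) = (x - 1)^2 = x^2 - 2*x + 1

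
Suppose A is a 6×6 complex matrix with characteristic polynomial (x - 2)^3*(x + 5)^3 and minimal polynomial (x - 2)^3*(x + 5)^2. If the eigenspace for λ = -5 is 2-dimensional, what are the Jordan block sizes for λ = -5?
Block sizes for λ = -5: [2, 1]

Step 1 — from the characteristic polynomial, algebraic multiplicity of λ = -5 is 3. From dim ker(A − (-5)·I) = 2, there are exactly 2 Jordan blocks for λ = -5.
Step 2 — from the minimal polynomial, the factor (x + 5)^2 tells us the largest block for λ = -5 has size 2.
Step 3 — with total size 3, 2 blocks, and largest block 2, the block sizes (in nonincreasing order) are [2, 1].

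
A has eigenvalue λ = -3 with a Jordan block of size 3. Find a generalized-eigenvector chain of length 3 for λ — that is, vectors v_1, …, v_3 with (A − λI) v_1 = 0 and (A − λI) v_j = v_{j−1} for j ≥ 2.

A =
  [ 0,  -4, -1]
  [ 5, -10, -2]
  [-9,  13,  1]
A Jordan chain for λ = -3 of length 3:
v_1 = (-2, -2, 2)ᵀ
v_2 = (3, 5, -9)ᵀ
v_3 = (1, 0, 0)ᵀ

Let N = A − (-3)·I. We want v_3 with N^3 v_3 = 0 but N^2 v_3 ≠ 0; then v_{j-1} := N · v_j for j = 3, …, 2.

Pick v_3 = (1, 0, 0)ᵀ.
Then v_2 = N · v_3 = (3, 5, -9)ᵀ.
Then v_1 = N · v_2 = (-2, -2, 2)ᵀ.

Sanity check: (A − (-3)·I) v_1 = (0, 0, 0)ᵀ = 0. ✓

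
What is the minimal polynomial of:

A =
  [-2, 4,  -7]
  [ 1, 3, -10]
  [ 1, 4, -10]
x^3 + 9*x^2 + 27*x + 27

The characteristic polynomial is χ_A(x) = (x + 3)^3, so the eigenvalues are known. The minimal polynomial is
  m_A(x) = Π_λ (x − λ)^{k_λ}
where k_λ is the size of the *largest* Jordan block for λ (equivalently, the smallest k with (A − λI)^k v = 0 for every generalised eigenvector v of λ).

  λ = -3: largest Jordan block has size 3, contributing (x + 3)^3

So m_A(x) = (x + 3)^3 = x^3 + 9*x^2 + 27*x + 27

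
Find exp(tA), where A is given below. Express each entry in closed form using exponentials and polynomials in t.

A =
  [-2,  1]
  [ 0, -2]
e^{tA} =
  [exp(-2*t), t*exp(-2*t)]
  [0, exp(-2*t)]

Strategy: write A = P · J · P⁻¹ where J is a Jordan canonical form, so e^{tA} = P · e^{tJ} · P⁻¹, and e^{tJ} can be computed block-by-block.

A has Jordan form
J =
  [-2,  1]
  [ 0, -2]
(up to reordering of blocks).

Per-block formulas:
  For a 2×2 Jordan block J_2(-2): exp(t · J_2(-2)) = e^(-2t)·(I + t·N), where N is the 2×2 nilpotent shift.

After assembling e^{tJ} and conjugating by P, we get:

e^{tA} =
  [exp(-2*t), t*exp(-2*t)]
  [0, exp(-2*t)]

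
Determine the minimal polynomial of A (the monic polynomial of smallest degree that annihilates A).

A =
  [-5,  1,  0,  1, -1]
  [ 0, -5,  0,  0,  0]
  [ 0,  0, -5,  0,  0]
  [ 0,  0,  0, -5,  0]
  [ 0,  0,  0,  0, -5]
x^2 + 10*x + 25

The characteristic polynomial is χ_A(x) = (x + 5)^5, so the eigenvalues are known. The minimal polynomial is
  m_A(x) = Π_λ (x − λ)^{k_λ}
where k_λ is the size of the *largest* Jordan block for λ (equivalently, the smallest k with (A − λI)^k v = 0 for every generalised eigenvector v of λ).

  λ = -5: largest Jordan block has size 2, contributing (x + 5)^2

So m_A(x) = (x + 5)^2 = x^2 + 10*x + 25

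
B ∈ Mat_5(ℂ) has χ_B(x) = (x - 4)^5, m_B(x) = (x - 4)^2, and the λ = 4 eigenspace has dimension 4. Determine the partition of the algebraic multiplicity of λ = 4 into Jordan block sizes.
Block sizes for λ = 4: [2, 1, 1, 1]

Step 1 — from the characteristic polynomial, algebraic multiplicity of λ = 4 is 5. From dim ker(B − (4)·I) = 4, there are exactly 4 Jordan blocks for λ = 4.
Step 2 — from the minimal polynomial, the factor (x − 4)^2 tells us the largest block for λ = 4 has size 2.
Step 3 — with total size 5, 4 blocks, and largest block 2, the block sizes (in nonincreasing order) are [2, 1, 1, 1].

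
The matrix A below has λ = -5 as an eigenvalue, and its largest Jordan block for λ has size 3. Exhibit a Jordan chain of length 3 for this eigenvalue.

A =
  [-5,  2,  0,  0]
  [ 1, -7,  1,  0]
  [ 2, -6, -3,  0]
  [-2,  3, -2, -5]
A Jordan chain for λ = -5 of length 3:
v_1 = (2, 0, -2, -1)ᵀ
v_2 = (0, 1, 2, -2)ᵀ
v_3 = (1, 0, 0, 0)ᵀ

Let N = A − (-5)·I. We want v_3 with N^3 v_3 = 0 but N^2 v_3 ≠ 0; then v_{j-1} := N · v_j for j = 3, …, 2.

Pick v_3 = (1, 0, 0, 0)ᵀ.
Then v_2 = N · v_3 = (0, 1, 2, -2)ᵀ.
Then v_1 = N · v_2 = (2, 0, -2, -1)ᵀ.

Sanity check: (A − (-5)·I) v_1 = (0, 0, 0, 0)ᵀ = 0. ✓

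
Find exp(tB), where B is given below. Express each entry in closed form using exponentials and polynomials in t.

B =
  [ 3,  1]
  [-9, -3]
e^{tB} =
  [3*t + 1, t]
  [-9*t, 1 - 3*t]

Strategy: write B = P · J · P⁻¹ where J is a Jordan canonical form, so e^{tB} = P · e^{tJ} · P⁻¹, and e^{tJ} can be computed block-by-block.

B has Jordan form
J =
  [0, 1]
  [0, 0]
(up to reordering of blocks).

Per-block formulas:
  For a 2×2 Jordan block J_2(0): exp(t · J_2(0)) = e^(0t)·(I + t·N), where N is the 2×2 nilpotent shift.

After assembling e^{tJ} and conjugating by P, we get:

e^{tB} =
  [3*t + 1, t]
  [-9*t, 1 - 3*t]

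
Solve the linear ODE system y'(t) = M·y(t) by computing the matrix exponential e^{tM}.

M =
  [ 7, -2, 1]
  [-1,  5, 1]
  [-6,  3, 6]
e^{tM} =
  [-3*t^2*exp(6*t)/2 + t*exp(6*t) + exp(6*t), 3*t^2*exp(6*t)/2 - 2*t*exp(6*t), -t^2*exp(6*t)/2 + t*exp(6*t)]
  [-3*t^2*exp(6*t) - t*exp(6*t), 3*t^2*exp(6*t) - t*exp(6*t) + exp(6*t), -t^2*exp(6*t) + t*exp(6*t)]
  [-9*t^2*exp(6*t)/2 - 6*t*exp(6*t), 9*t^2*exp(6*t)/2 + 3*t*exp(6*t), -3*t^2*exp(6*t)/2 + exp(6*t)]

Strategy: write M = P · J · P⁻¹ where J is a Jordan canonical form, so e^{tM} = P · e^{tJ} · P⁻¹, and e^{tJ} can be computed block-by-block.

M has Jordan form
J =
  [6, 1, 0]
  [0, 6, 1]
  [0, 0, 6]
(up to reordering of blocks).

Per-block formulas:
  For a 3×3 Jordan block J_3(6): exp(t · J_3(6)) = e^(6t)·(I + t·N + (t^2/2)·N^2), where N is the 3×3 nilpotent shift.

After assembling e^{tJ} and conjugating by P, we get:

e^{tM} =
  [-3*t^2*exp(6*t)/2 + t*exp(6*t) + exp(6*t), 3*t^2*exp(6*t)/2 - 2*t*exp(6*t), -t^2*exp(6*t)/2 + t*exp(6*t)]
  [-3*t^2*exp(6*t) - t*exp(6*t), 3*t^2*exp(6*t) - t*exp(6*t) + exp(6*t), -t^2*exp(6*t) + t*exp(6*t)]
  [-9*t^2*exp(6*t)/2 - 6*t*exp(6*t), 9*t^2*exp(6*t)/2 + 3*t*exp(6*t), -3*t^2*exp(6*t)/2 + exp(6*t)]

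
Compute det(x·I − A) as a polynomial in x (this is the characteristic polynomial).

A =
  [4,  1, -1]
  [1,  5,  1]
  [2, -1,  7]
x^3 - 16*x^2 + 85*x - 150

Expanding det(x·I − A) (e.g. by cofactor expansion or by noting that A is similar to its Jordan form J, which has the same characteristic polynomial as A) gives
  χ_A(x) = x^3 - 16*x^2 + 85*x - 150
which factors as (x - 6)*(x - 5)^2. The eigenvalues (with algebraic multiplicities) are λ = 5 with multiplicity 2, λ = 6 with multiplicity 1.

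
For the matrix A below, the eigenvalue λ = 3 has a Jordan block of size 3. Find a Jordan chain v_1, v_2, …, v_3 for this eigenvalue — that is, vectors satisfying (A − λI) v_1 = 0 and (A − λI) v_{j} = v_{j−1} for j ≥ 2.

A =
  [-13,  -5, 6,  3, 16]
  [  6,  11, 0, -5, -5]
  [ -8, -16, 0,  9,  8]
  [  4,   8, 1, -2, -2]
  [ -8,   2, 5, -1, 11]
A Jordan chain for λ = 3 of length 3:
v_1 = (1, -2, 2, -2, 0)ᵀ
v_2 = (0, 1, 0, 2, 0)ᵀ
v_3 = (1, 0, 0, 0, 1)ᵀ

Let N = A − (3)·I. We want v_3 with N^3 v_3 = 0 but N^2 v_3 ≠ 0; then v_{j-1} := N · v_j for j = 3, …, 2.

Pick v_3 = (1, 0, 0, 0, 1)ᵀ.
Then v_2 = N · v_3 = (0, 1, 0, 2, 0)ᵀ.
Then v_1 = N · v_2 = (1, -2, 2, -2, 0)ᵀ.

Sanity check: (A − (3)·I) v_1 = (0, 0, 0, 0, 0)ᵀ = 0. ✓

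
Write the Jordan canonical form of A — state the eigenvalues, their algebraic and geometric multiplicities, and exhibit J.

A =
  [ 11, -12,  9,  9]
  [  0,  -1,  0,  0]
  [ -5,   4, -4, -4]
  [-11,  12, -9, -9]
J_2(-1) ⊕ J_1(-1) ⊕ J_1(0)

The characteristic polynomial is
  det(x·I − A) = x^4 + 3*x^3 + 3*x^2 + x = x*(x + 1)^3

Eigenvalues and multiplicities (the geometric multiplicity of λ is n − rank(A − λI), which equals the number of Jordan blocks for λ):
  λ = -1: algebraic multiplicity = 3, geometric multiplicity = 2
  λ = 0: algebraic multiplicity = 1, geometric multiplicity = 1

Determining the block sizes for each eigenvalue:
  λ = -1: 2 blocks summing to 3 forces exactly one block of size 2 and the rest size 1 → block sizes [2, 1]
  λ = 0: one block (gm = 1), so the single block has size am = 1 → block sizes [1]

Assembling the blocks gives a Jordan form
J =
  [-1,  1,  0, 0]
  [ 0, -1,  0, 0]
  [ 0,  0, -1, 0]
  [ 0,  0,  0, 0]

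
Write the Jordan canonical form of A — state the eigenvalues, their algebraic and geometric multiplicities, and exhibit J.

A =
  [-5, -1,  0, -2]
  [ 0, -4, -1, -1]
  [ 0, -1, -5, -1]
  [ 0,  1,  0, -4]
J_2(-5) ⊕ J_2(-4)

The characteristic polynomial is
  det(x·I − A) = x^4 + 18*x^3 + 121*x^2 + 360*x + 400 = (x + 4)^2*(x + 5)^2

Eigenvalues and multiplicities (the geometric multiplicity of λ is n − rank(A − λI), which equals the number of Jordan blocks for λ):
  λ = -5: algebraic multiplicity = 2, geometric multiplicity = 1
  λ = -4: algebraic multiplicity = 2, geometric multiplicity = 1

Determining the block sizes for each eigenvalue:
  λ = -5: one block (gm = 1), so the single block has size am = 2 → block sizes [2]
  λ = -4: one block (gm = 1), so the single block has size am = 2 → block sizes [2]

Assembling the blocks gives a Jordan form
J =
  [-5,  1,  0,  0]
  [ 0, -5,  0,  0]
  [ 0,  0, -4,  1]
  [ 0,  0,  0, -4]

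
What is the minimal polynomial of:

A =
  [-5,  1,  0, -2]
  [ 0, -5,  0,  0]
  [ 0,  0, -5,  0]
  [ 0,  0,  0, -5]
x^2 + 10*x + 25

The characteristic polynomial is χ_A(x) = (x + 5)^4, so the eigenvalues are known. The minimal polynomial is
  m_A(x) = Π_λ (x − λ)^{k_λ}
where k_λ is the size of the *largest* Jordan block for λ (equivalently, the smallest k with (A − λI)^k v = 0 for every generalised eigenvector v of λ).

  λ = -5: largest Jordan block has size 2, contributing (x + 5)^2

So m_A(x) = (x + 5)^2 = x^2 + 10*x + 25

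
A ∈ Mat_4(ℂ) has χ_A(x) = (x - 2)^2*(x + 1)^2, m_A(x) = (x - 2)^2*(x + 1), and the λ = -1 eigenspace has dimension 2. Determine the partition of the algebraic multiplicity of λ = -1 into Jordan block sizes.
Block sizes for λ = -1: [1, 1]

Step 1 — from the characteristic polynomial, algebraic multiplicity of λ = -1 is 2. From dim ker(A − (-1)·I) = 2, there are exactly 2 Jordan blocks for λ = -1.
Step 2 — from the minimal polynomial, the factor (x + 1) tells us the largest block for λ = -1 has size 1.
Step 3 — with total size 2, 2 blocks, and largest block 1, the block sizes (in nonincreasing order) are [1, 1].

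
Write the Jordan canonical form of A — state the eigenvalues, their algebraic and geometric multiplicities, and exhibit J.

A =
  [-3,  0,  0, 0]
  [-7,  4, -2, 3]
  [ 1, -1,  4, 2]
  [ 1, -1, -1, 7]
J_1(-3) ⊕ J_3(5)

The characteristic polynomial is
  det(x·I − A) = x^4 - 12*x^3 + 30*x^2 + 100*x - 375 = (x - 5)^3*(x + 3)

Eigenvalues and multiplicities (the geometric multiplicity of λ is n − rank(A − λI), which equals the number of Jordan blocks for λ):
  λ = -3: algebraic multiplicity = 1, geometric multiplicity = 1
  λ = 5: algebraic multiplicity = 3, geometric multiplicity = 1

Determining the block sizes for each eigenvalue:
  λ = -3: one block (gm = 1), so the single block has size am = 1 → block sizes [1]
  λ = 5: one block (gm = 1), so the single block has size am = 3 → block sizes [3]

Assembling the blocks gives a Jordan form
J =
  [-3, 0, 0, 0]
  [ 0, 5, 1, 0]
  [ 0, 0, 5, 1]
  [ 0, 0, 0, 5]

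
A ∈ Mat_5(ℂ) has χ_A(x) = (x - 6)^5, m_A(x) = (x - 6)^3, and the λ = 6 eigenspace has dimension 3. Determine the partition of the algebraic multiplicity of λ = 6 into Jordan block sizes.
Block sizes for λ = 6: [3, 1, 1]

Step 1 — from the characteristic polynomial, algebraic multiplicity of λ = 6 is 5. From dim ker(A − (6)·I) = 3, there are exactly 3 Jordan blocks for λ = 6.
Step 2 — from the minimal polynomial, the factor (x − 6)^3 tells us the largest block for λ = 6 has size 3.
Step 3 — with total size 5, 3 blocks, and largest block 3, the block sizes (in nonincreasing order) are [3, 1, 1].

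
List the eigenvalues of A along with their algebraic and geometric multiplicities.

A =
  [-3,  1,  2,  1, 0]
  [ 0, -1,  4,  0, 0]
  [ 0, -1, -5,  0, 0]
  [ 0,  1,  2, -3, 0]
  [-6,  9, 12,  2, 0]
λ = -3: alg = 4, geom = 2; λ = 0: alg = 1, geom = 1

Step 1 — factor the characteristic polynomial to read off the algebraic multiplicities:
  χ_A(x) = x*(x + 3)^4

Step 2 — compute geometric multiplicities via the rank-nullity identity g(λ) = n − rank(A − λI):
  rank(A − (-3)·I) = 3, so dim ker(A − (-3)·I) = n − 3 = 2
  rank(A − (0)·I) = 4, so dim ker(A − (0)·I) = n − 4 = 1

Summary:
  λ = -3: algebraic multiplicity = 4, geometric multiplicity = 2
  λ = 0: algebraic multiplicity = 1, geometric multiplicity = 1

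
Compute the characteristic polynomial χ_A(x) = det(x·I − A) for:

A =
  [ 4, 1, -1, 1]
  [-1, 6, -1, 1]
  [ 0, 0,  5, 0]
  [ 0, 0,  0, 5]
x^4 - 20*x^3 + 150*x^2 - 500*x + 625

Expanding det(x·I − A) (e.g. by cofactor expansion or by noting that A is similar to its Jordan form J, which has the same characteristic polynomial as A) gives
  χ_A(x) = x^4 - 20*x^3 + 150*x^2 - 500*x + 625
which factors as (x - 5)^4. The eigenvalues (with algebraic multiplicities) are λ = 5 with multiplicity 4.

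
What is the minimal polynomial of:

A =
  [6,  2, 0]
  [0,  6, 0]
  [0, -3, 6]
x^2 - 12*x + 36

The characteristic polynomial is χ_A(x) = (x - 6)^3, so the eigenvalues are known. The minimal polynomial is
  m_A(x) = Π_λ (x − λ)^{k_λ}
where k_λ is the size of the *largest* Jordan block for λ (equivalently, the smallest k with (A − λI)^k v = 0 for every generalised eigenvector v of λ).

  λ = 6: largest Jordan block has size 2, contributing (x − 6)^2

So m_A(x) = (x - 6)^2 = x^2 - 12*x + 36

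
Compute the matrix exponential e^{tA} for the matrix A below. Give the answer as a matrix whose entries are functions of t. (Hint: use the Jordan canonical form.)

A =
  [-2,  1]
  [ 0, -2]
e^{tA} =
  [exp(-2*t), t*exp(-2*t)]
  [0, exp(-2*t)]

Strategy: write A = P · J · P⁻¹ where J is a Jordan canonical form, so e^{tA} = P · e^{tJ} · P⁻¹, and e^{tJ} can be computed block-by-block.

A has Jordan form
J =
  [-2,  1]
  [ 0, -2]
(up to reordering of blocks).

Per-block formulas:
  For a 2×2 Jordan block J_2(-2): exp(t · J_2(-2)) = e^(-2t)·(I + t·N), where N is the 2×2 nilpotent shift.

After assembling e^{tJ} and conjugating by P, we get:

e^{tA} =
  [exp(-2*t), t*exp(-2*t)]
  [0, exp(-2*t)]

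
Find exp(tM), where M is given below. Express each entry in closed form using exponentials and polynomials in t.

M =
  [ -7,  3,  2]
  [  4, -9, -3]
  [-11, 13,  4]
e^{tM} =
  [-t^2*exp(-4*t)/2 - 3*t*exp(-4*t) + exp(-4*t), t^2*exp(-4*t) + 3*t*exp(-4*t), t^2*exp(-4*t)/2 + 2*t*exp(-4*t)]
  [t^2*exp(-4*t)/2 + 4*t*exp(-4*t), -t^2*exp(-4*t) - 5*t*exp(-4*t) + exp(-4*t), -t^2*exp(-4*t)/2 - 3*t*exp(-4*t)]
  [-3*t^2*exp(-4*t)/2 - 11*t*exp(-4*t), 3*t^2*exp(-4*t) + 13*t*exp(-4*t), 3*t^2*exp(-4*t)/2 + 8*t*exp(-4*t) + exp(-4*t)]

Strategy: write M = P · J · P⁻¹ where J is a Jordan canonical form, so e^{tM} = P · e^{tJ} · P⁻¹, and e^{tJ} can be computed block-by-block.

M has Jordan form
J =
  [-4,  1,  0]
  [ 0, -4,  1]
  [ 0,  0, -4]
(up to reordering of blocks).

Per-block formulas:
  For a 3×3 Jordan block J_3(-4): exp(t · J_3(-4)) = e^(-4t)·(I + t·N + (t^2/2)·N^2), where N is the 3×3 nilpotent shift.

After assembling e^{tJ} and conjugating by P, we get:

e^{tM} =
  [-t^2*exp(-4*t)/2 - 3*t*exp(-4*t) + exp(-4*t), t^2*exp(-4*t) + 3*t*exp(-4*t), t^2*exp(-4*t)/2 + 2*t*exp(-4*t)]
  [t^2*exp(-4*t)/2 + 4*t*exp(-4*t), -t^2*exp(-4*t) - 5*t*exp(-4*t) + exp(-4*t), -t^2*exp(-4*t)/2 - 3*t*exp(-4*t)]
  [-3*t^2*exp(-4*t)/2 - 11*t*exp(-4*t), 3*t^2*exp(-4*t) + 13*t*exp(-4*t), 3*t^2*exp(-4*t)/2 + 8*t*exp(-4*t) + exp(-4*t)]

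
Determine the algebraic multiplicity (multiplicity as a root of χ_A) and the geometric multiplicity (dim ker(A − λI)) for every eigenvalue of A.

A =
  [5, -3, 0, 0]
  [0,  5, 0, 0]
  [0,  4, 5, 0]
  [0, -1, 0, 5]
λ = 5: alg = 4, geom = 3

Step 1 — factor the characteristic polynomial to read off the algebraic multiplicities:
  χ_A(x) = (x - 5)^4

Step 2 — compute geometric multiplicities via the rank-nullity identity g(λ) = n − rank(A − λI):
  rank(A − (5)·I) = 1, so dim ker(A − (5)·I) = n − 1 = 3

Summary:
  λ = 5: algebraic multiplicity = 4, geometric multiplicity = 3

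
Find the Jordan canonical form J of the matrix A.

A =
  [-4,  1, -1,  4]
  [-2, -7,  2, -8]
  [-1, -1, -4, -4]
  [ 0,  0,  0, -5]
J_2(-5) ⊕ J_1(-5) ⊕ J_1(-5)

The characteristic polynomial is
  det(x·I − A) = x^4 + 20*x^3 + 150*x^2 + 500*x + 625 = (x + 5)^4

Eigenvalues and multiplicities (the geometric multiplicity of λ is n − rank(A − λI), which equals the number of Jordan blocks for λ):
  λ = -5: algebraic multiplicity = 4, geometric multiplicity = 3

Determining the block sizes for each eigenvalue:
  λ = -5: 3 blocks summing to 4 forces exactly one block of size 2 and the rest size 1 → block sizes [2, 1, 1]

Assembling the blocks gives a Jordan form
J =
  [-5,  1,  0,  0]
  [ 0, -5,  0,  0]
  [ 0,  0, -5,  0]
  [ 0,  0,  0, -5]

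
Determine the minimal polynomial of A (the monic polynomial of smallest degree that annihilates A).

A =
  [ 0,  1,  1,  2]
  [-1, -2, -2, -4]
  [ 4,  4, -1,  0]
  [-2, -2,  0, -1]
x^3 + 3*x^2 + 3*x + 1

The characteristic polynomial is χ_A(x) = (x + 1)^4, so the eigenvalues are known. The minimal polynomial is
  m_A(x) = Π_λ (x − λ)^{k_λ}
where k_λ is the size of the *largest* Jordan block for λ (equivalently, the smallest k with (A − λI)^k v = 0 for every generalised eigenvector v of λ).

  λ = -1: largest Jordan block has size 3, contributing (x + 1)^3

So m_A(x) = (x + 1)^3 = x^3 + 3*x^2 + 3*x + 1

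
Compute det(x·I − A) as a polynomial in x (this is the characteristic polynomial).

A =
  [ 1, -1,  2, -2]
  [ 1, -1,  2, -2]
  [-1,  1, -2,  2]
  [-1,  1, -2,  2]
x^4

Expanding det(x·I − A) (e.g. by cofactor expansion or by noting that A is similar to its Jordan form J, which has the same characteristic polynomial as A) gives
  χ_A(x) = x^4
which factors as x^4. The eigenvalues (with algebraic multiplicities) are λ = 0 with multiplicity 4.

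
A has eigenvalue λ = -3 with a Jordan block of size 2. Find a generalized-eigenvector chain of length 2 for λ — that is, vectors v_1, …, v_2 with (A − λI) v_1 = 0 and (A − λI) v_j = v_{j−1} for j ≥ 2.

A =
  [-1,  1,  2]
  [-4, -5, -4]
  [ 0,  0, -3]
A Jordan chain for λ = -3 of length 2:
v_1 = (2, -4, 0)ᵀ
v_2 = (1, 0, 0)ᵀ

Let N = A − (-3)·I. We want v_2 with N^2 v_2 = 0 but N^1 v_2 ≠ 0; then v_{j-1} := N · v_j for j = 2, …, 2.

Pick v_2 = (1, 0, 0)ᵀ.
Then v_1 = N · v_2 = (2, -4, 0)ᵀ.

Sanity check: (A − (-3)·I) v_1 = (0, 0, 0)ᵀ = 0. ✓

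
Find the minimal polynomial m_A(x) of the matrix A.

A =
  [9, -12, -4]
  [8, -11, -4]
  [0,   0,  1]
x^2 + 2*x - 3

The characteristic polynomial is χ_A(x) = (x - 1)^2*(x + 3), so the eigenvalues are known. The minimal polynomial is
  m_A(x) = Π_λ (x − λ)^{k_λ}
where k_λ is the size of the *largest* Jordan block for λ (equivalently, the smallest k with (A − λI)^k v = 0 for every generalised eigenvector v of λ).

  λ = -3: largest Jordan block has size 1, contributing (x + 3)
  λ = 1: largest Jordan block has size 1, contributing (x − 1)

So m_A(x) = (x - 1)*(x + 3) = x^2 + 2*x - 3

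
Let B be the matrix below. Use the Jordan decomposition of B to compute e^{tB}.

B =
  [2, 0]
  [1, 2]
e^{tB} =
  [exp(2*t), 0]
  [t*exp(2*t), exp(2*t)]

Strategy: write B = P · J · P⁻¹ where J is a Jordan canonical form, so e^{tB} = P · e^{tJ} · P⁻¹, and e^{tJ} can be computed block-by-block.

B has Jordan form
J =
  [2, 1]
  [0, 2]
(up to reordering of blocks).

Per-block formulas:
  For a 2×2 Jordan block J_2(2): exp(t · J_2(2)) = e^(2t)·(I + t·N), where N is the 2×2 nilpotent shift.

After assembling e^{tJ} and conjugating by P, we get:

e^{tB} =
  [exp(2*t), 0]
  [t*exp(2*t), exp(2*t)]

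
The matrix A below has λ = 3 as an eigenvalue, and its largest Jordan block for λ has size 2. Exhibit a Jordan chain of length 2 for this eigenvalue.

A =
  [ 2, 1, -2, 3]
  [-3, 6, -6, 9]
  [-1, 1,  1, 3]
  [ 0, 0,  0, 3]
A Jordan chain for λ = 3 of length 2:
v_1 = (-1, -3, -1, 0)ᵀ
v_2 = (1, 0, 0, 0)ᵀ

Let N = A − (3)·I. We want v_2 with N^2 v_2 = 0 but N^1 v_2 ≠ 0; then v_{j-1} := N · v_j for j = 2, …, 2.

Pick v_2 = (1, 0, 0, 0)ᵀ.
Then v_1 = N · v_2 = (-1, -3, -1, 0)ᵀ.

Sanity check: (A − (3)·I) v_1 = (0, 0, 0, 0)ᵀ = 0. ✓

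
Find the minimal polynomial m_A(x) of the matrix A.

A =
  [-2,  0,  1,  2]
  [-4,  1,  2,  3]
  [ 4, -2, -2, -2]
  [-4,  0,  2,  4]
x^3 - x^2

The characteristic polynomial is χ_A(x) = x^3*(x - 1), so the eigenvalues are known. The minimal polynomial is
  m_A(x) = Π_λ (x − λ)^{k_λ}
where k_λ is the size of the *largest* Jordan block for λ (equivalently, the smallest k with (A − λI)^k v = 0 for every generalised eigenvector v of λ).

  λ = 0: largest Jordan block has size 2, contributing (x − 0)^2
  λ = 1: largest Jordan block has size 1, contributing (x − 1)

So m_A(x) = x^2*(x - 1) = x^3 - x^2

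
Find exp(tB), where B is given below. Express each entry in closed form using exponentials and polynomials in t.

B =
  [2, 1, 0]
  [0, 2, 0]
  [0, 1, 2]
e^{tB} =
  [exp(2*t), t*exp(2*t), 0]
  [0, exp(2*t), 0]
  [0, t*exp(2*t), exp(2*t)]

Strategy: write B = P · J · P⁻¹ where J is a Jordan canonical form, so e^{tB} = P · e^{tJ} · P⁻¹, and e^{tJ} can be computed block-by-block.

B has Jordan form
J =
  [2, 1, 0]
  [0, 2, 0]
  [0, 0, 2]
(up to reordering of blocks).

Per-block formulas:
  For a 2×2 Jordan block J_2(2): exp(t · J_2(2)) = e^(2t)·(I + t·N), where N is the 2×2 nilpotent shift.
  For a 1×1 block at λ = 2: exp(t · [2]) = [e^(2t)].

After assembling e^{tJ} and conjugating by P, we get:

e^{tB} =
  [exp(2*t), t*exp(2*t), 0]
  [0, exp(2*t), 0]
  [0, t*exp(2*t), exp(2*t)]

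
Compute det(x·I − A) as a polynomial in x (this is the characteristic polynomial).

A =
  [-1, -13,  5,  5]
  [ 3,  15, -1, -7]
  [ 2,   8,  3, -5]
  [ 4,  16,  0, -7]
x^4 - 10*x^3 + 37*x^2 - 60*x + 36

Expanding det(x·I − A) (e.g. by cofactor expansion or by noting that A is similar to its Jordan form J, which has the same characteristic polynomial as A) gives
  χ_A(x) = x^4 - 10*x^3 + 37*x^2 - 60*x + 36
which factors as (x - 3)^2*(x - 2)^2. The eigenvalues (with algebraic multiplicities) are λ = 2 with multiplicity 2, λ = 3 with multiplicity 2.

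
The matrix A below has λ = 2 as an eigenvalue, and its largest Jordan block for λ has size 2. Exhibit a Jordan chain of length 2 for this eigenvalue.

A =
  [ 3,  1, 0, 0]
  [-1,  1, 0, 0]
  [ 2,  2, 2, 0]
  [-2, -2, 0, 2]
A Jordan chain for λ = 2 of length 2:
v_1 = (1, -1, 2, -2)ᵀ
v_2 = (1, 0, 0, 0)ᵀ

Let N = A − (2)·I. We want v_2 with N^2 v_2 = 0 but N^1 v_2 ≠ 0; then v_{j-1} := N · v_j for j = 2, …, 2.

Pick v_2 = (1, 0, 0, 0)ᵀ.
Then v_1 = N · v_2 = (1, -1, 2, -2)ᵀ.

Sanity check: (A − (2)·I) v_1 = (0, 0, 0, 0)ᵀ = 0. ✓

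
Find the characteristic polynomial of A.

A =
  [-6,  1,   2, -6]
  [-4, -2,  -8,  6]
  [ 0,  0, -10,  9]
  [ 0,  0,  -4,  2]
x^4 + 16*x^3 + 96*x^2 + 256*x + 256

Expanding det(x·I − A) (e.g. by cofactor expansion or by noting that A is similar to its Jordan form J, which has the same characteristic polynomial as A) gives
  χ_A(x) = x^4 + 16*x^3 + 96*x^2 + 256*x + 256
which factors as (x + 4)^4. The eigenvalues (with algebraic multiplicities) are λ = -4 with multiplicity 4.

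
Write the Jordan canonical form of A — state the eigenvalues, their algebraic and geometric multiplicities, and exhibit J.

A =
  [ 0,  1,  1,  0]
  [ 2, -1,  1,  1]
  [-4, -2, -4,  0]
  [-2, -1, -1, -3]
J_3(-2) ⊕ J_1(-2)

The characteristic polynomial is
  det(x·I − A) = x^4 + 8*x^3 + 24*x^2 + 32*x + 16 = (x + 2)^4

Eigenvalues and multiplicities (the geometric multiplicity of λ is n − rank(A − λI), which equals the number of Jordan blocks for λ):
  λ = -2: algebraic multiplicity = 4, geometric multiplicity = 2

Determining the block sizes for each eigenvalue:
  λ = -2: with am = 4 and gm = 2, the partition is not yet determined (e.g. several partitions of 4 into 2 parts exist). Let N = A − (-2)·I. Computing rank(N^1) = 2, rank(N^2) = 1, rank(N^3) = 0; the number of blocks of size ≥ j is rank(N^{j−1}) − rank(N^j), giving [2, 1, 1]. So we have 1 block(s) of size 3, 1 block(s) of size 1 → block sizes [3, 1]

Assembling the blocks gives a Jordan form
J =
  [-2,  1,  0,  0]
  [ 0, -2,  1,  0]
  [ 0,  0, -2,  0]
  [ 0,  0,  0, -2]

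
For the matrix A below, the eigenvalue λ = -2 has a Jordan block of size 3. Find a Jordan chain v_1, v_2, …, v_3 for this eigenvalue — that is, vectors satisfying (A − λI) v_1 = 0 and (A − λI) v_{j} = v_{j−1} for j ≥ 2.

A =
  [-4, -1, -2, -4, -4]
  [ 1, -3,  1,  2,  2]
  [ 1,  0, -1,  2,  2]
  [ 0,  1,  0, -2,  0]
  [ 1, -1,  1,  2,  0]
A Jordan chain for λ = -2 of length 3:
v_1 = (-3, 0, 1, 1, 0)ᵀ
v_2 = (-2, 1, 1, 0, 1)ᵀ
v_3 = (1, 0, 0, 0, 0)ᵀ

Let N = A − (-2)·I. We want v_3 with N^3 v_3 = 0 but N^2 v_3 ≠ 0; then v_{j-1} := N · v_j for j = 3, …, 2.

Pick v_3 = (1, 0, 0, 0, 0)ᵀ.
Then v_2 = N · v_3 = (-2, 1, 1, 0, 1)ᵀ.
Then v_1 = N · v_2 = (-3, 0, 1, 1, 0)ᵀ.

Sanity check: (A − (-2)·I) v_1 = (0, 0, 0, 0, 0)ᵀ = 0. ✓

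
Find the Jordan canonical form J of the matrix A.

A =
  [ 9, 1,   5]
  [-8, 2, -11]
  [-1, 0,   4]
J_3(5)

The characteristic polynomial is
  det(x·I − A) = x^3 - 15*x^2 + 75*x - 125 = (x - 5)^3

Eigenvalues and multiplicities (the geometric multiplicity of λ is n − rank(A − λI), which equals the number of Jordan blocks for λ):
  λ = 5: algebraic multiplicity = 3, geometric multiplicity = 1

Determining the block sizes for each eigenvalue:
  λ = 5: one block (gm = 1), so the single block has size am = 3 → block sizes [3]

Assembling the blocks gives a Jordan form
J =
  [5, 1, 0]
  [0, 5, 1]
  [0, 0, 5]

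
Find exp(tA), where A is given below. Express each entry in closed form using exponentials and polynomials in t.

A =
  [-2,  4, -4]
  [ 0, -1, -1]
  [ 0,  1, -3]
e^{tA} =
  [exp(-2*t), 4*t*exp(-2*t), -4*t*exp(-2*t)]
  [0, t*exp(-2*t) + exp(-2*t), -t*exp(-2*t)]
  [0, t*exp(-2*t), -t*exp(-2*t) + exp(-2*t)]

Strategy: write A = P · J · P⁻¹ where J is a Jordan canonical form, so e^{tA} = P · e^{tJ} · P⁻¹, and e^{tJ} can be computed block-by-block.

A has Jordan form
J =
  [-2,  1,  0]
  [ 0, -2,  0]
  [ 0,  0, -2]
(up to reordering of blocks).

Per-block formulas:
  For a 1×1 block at λ = -2: exp(t · [-2]) = [e^(-2t)].
  For a 2×2 Jordan block J_2(-2): exp(t · J_2(-2)) = e^(-2t)·(I + t·N), where N is the 2×2 nilpotent shift.

After assembling e^{tJ} and conjugating by P, we get:

e^{tA} =
  [exp(-2*t), 4*t*exp(-2*t), -4*t*exp(-2*t)]
  [0, t*exp(-2*t) + exp(-2*t), -t*exp(-2*t)]
  [0, t*exp(-2*t), -t*exp(-2*t) + exp(-2*t)]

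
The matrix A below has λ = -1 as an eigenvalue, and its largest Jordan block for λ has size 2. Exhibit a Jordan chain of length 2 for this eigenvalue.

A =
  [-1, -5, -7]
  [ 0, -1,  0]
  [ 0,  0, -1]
A Jordan chain for λ = -1 of length 2:
v_1 = (-5, 0, 0)ᵀ
v_2 = (0, 1, 0)ᵀ

Let N = A − (-1)·I. We want v_2 with N^2 v_2 = 0 but N^1 v_2 ≠ 0; then v_{j-1} := N · v_j for j = 2, …, 2.

Pick v_2 = (0, 1, 0)ᵀ.
Then v_1 = N · v_2 = (-5, 0, 0)ᵀ.

Sanity check: (A − (-1)·I) v_1 = (0, 0, 0)ᵀ = 0. ✓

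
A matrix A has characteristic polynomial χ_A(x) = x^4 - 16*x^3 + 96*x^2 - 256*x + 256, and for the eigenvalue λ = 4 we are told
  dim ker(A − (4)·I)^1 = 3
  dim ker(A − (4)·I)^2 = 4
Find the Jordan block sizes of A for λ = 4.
Block sizes for λ = 4: [2, 1, 1]

From the dimensions of kernels of powers, the number of Jordan blocks of size at least j is d_j − d_{j−1} where d_j = dim ker(N^j) (with d_0 = 0). Computing the differences gives [3, 1].
The number of blocks of size exactly k is (#blocks of size ≥ k) − (#blocks of size ≥ k + 1), so the partition is: 2 block(s) of size 1, 1 block(s) of size 2.
In nonincreasing order the block sizes are [2, 1, 1].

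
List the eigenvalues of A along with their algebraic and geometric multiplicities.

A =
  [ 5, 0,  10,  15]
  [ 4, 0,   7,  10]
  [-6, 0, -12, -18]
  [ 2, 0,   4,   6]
λ = -1: alg = 1, geom = 1; λ = 0: alg = 3, geom = 2

Step 1 — factor the characteristic polynomial to read off the algebraic multiplicities:
  χ_A(x) = x^3*(x + 1)

Step 2 — compute geometric multiplicities via the rank-nullity identity g(λ) = n − rank(A − λI):
  rank(A − (-1)·I) = 3, so dim ker(A − (-1)·I) = n − 3 = 1
  rank(A − (0)·I) = 2, so dim ker(A − (0)·I) = n − 2 = 2

Summary:
  λ = -1: algebraic multiplicity = 1, geometric multiplicity = 1
  λ = 0: algebraic multiplicity = 3, geometric multiplicity = 2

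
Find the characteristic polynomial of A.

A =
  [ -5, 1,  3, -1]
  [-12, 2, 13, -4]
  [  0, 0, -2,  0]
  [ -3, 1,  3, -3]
x^4 + 8*x^3 + 24*x^2 + 32*x + 16

Expanding det(x·I − A) (e.g. by cofactor expansion or by noting that A is similar to its Jordan form J, which has the same characteristic polynomial as A) gives
  χ_A(x) = x^4 + 8*x^3 + 24*x^2 + 32*x + 16
which factors as (x + 2)^4. The eigenvalues (with algebraic multiplicities) are λ = -2 with multiplicity 4.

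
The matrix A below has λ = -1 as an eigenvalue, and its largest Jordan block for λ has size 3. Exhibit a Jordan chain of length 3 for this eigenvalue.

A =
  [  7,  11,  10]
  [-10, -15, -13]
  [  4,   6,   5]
A Jordan chain for λ = -1 of length 3:
v_1 = (-6, 8, -4)ᵀ
v_2 = (8, -10, 4)ᵀ
v_3 = (1, 0, 0)ᵀ

Let N = A − (-1)·I. We want v_3 with N^3 v_3 = 0 but N^2 v_3 ≠ 0; then v_{j-1} := N · v_j for j = 3, …, 2.

Pick v_3 = (1, 0, 0)ᵀ.
Then v_2 = N · v_3 = (8, -10, 4)ᵀ.
Then v_1 = N · v_2 = (-6, 8, -4)ᵀ.

Sanity check: (A − (-1)·I) v_1 = (0, 0, 0)ᵀ = 0. ✓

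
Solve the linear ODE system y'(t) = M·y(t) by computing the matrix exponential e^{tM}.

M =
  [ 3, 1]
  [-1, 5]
e^{tM} =
  [-t*exp(4*t) + exp(4*t), t*exp(4*t)]
  [-t*exp(4*t), t*exp(4*t) + exp(4*t)]

Strategy: write M = P · J · P⁻¹ where J is a Jordan canonical form, so e^{tM} = P · e^{tJ} · P⁻¹, and e^{tJ} can be computed block-by-block.

M has Jordan form
J =
  [4, 1]
  [0, 4]
(up to reordering of blocks).

Per-block formulas:
  For a 2×2 Jordan block J_2(4): exp(t · J_2(4)) = e^(4t)·(I + t·N), where N is the 2×2 nilpotent shift.

After assembling e^{tJ} and conjugating by P, we get:

e^{tM} =
  [-t*exp(4*t) + exp(4*t), t*exp(4*t)]
  [-t*exp(4*t), t*exp(4*t) + exp(4*t)]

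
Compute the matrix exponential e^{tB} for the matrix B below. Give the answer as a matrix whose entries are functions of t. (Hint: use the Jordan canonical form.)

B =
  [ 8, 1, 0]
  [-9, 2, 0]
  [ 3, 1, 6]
e^{tB} =
  [3*t*exp(5*t) + exp(5*t), t*exp(5*t), 0]
  [-9*t*exp(5*t), -3*t*exp(5*t) + exp(5*t), 0]
  [3*exp(6*t) - 3*exp(5*t), exp(6*t) - exp(5*t), exp(6*t)]

Strategy: write B = P · J · P⁻¹ where J is a Jordan canonical form, so e^{tB} = P · e^{tJ} · P⁻¹, and e^{tJ} can be computed block-by-block.

B has Jordan form
J =
  [5, 1, 0]
  [0, 5, 0]
  [0, 0, 6]
(up to reordering of blocks).

Per-block formulas:
  For a 2×2 Jordan block J_2(5): exp(t · J_2(5)) = e^(5t)·(I + t·N), where N is the 2×2 nilpotent shift.
  For a 1×1 block at λ = 6: exp(t · [6]) = [e^(6t)].

After assembling e^{tJ} and conjugating by P, we get:

e^{tB} =
  [3*t*exp(5*t) + exp(5*t), t*exp(5*t), 0]
  [-9*t*exp(5*t), -3*t*exp(5*t) + exp(5*t), 0]
  [3*exp(6*t) - 3*exp(5*t), exp(6*t) - exp(5*t), exp(6*t)]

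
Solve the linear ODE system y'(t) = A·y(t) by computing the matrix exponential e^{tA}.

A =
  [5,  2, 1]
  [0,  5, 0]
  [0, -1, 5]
e^{tA} =
  [exp(5*t), -t^2*exp(5*t)/2 + 2*t*exp(5*t), t*exp(5*t)]
  [0, exp(5*t), 0]
  [0, -t*exp(5*t), exp(5*t)]

Strategy: write A = P · J · P⁻¹ where J is a Jordan canonical form, so e^{tA} = P · e^{tJ} · P⁻¹, and e^{tJ} can be computed block-by-block.

A has Jordan form
J =
  [5, 1, 0]
  [0, 5, 1]
  [0, 0, 5]
(up to reordering of blocks).

Per-block formulas:
  For a 3×3 Jordan block J_3(5): exp(t · J_3(5)) = e^(5t)·(I + t·N + (t^2/2)·N^2), where N is the 3×3 nilpotent shift.

After assembling e^{tJ} and conjugating by P, we get:

e^{tA} =
  [exp(5*t), -t^2*exp(5*t)/2 + 2*t*exp(5*t), t*exp(5*t)]
  [0, exp(5*t), 0]
  [0, -t*exp(5*t), exp(5*t)]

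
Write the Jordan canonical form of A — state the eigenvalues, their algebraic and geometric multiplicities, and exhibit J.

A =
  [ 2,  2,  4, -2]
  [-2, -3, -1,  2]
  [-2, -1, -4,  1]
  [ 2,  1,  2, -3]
J_3(-2) ⊕ J_1(-2)

The characteristic polynomial is
  det(x·I − A) = x^4 + 8*x^3 + 24*x^2 + 32*x + 16 = (x + 2)^4

Eigenvalues and multiplicities (the geometric multiplicity of λ is n − rank(A − λI), which equals the number of Jordan blocks for λ):
  λ = -2: algebraic multiplicity = 4, geometric multiplicity = 2

Determining the block sizes for each eigenvalue:
  λ = -2: with am = 4 and gm = 2, the partition is not yet determined (e.g. several partitions of 4 into 2 parts exist). Let N = A − (-2)·I. Computing rank(N^1) = 2, rank(N^2) = 1, rank(N^3) = 0; the number of blocks of size ≥ j is rank(N^{j−1}) − rank(N^j), giving [2, 1, 1]. So we have 1 block(s) of size 3, 1 block(s) of size 1 → block sizes [3, 1]

Assembling the blocks gives a Jordan form
J =
  [-2,  1,  0,  0]
  [ 0, -2,  1,  0]
  [ 0,  0, -2,  0]
  [ 0,  0,  0, -2]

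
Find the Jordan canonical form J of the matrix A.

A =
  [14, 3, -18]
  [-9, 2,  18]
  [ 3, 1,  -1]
J_2(5) ⊕ J_1(5)

The characteristic polynomial is
  det(x·I − A) = x^3 - 15*x^2 + 75*x - 125 = (x - 5)^3

Eigenvalues and multiplicities (the geometric multiplicity of λ is n − rank(A − λI), which equals the number of Jordan blocks for λ):
  λ = 5: algebraic multiplicity = 3, geometric multiplicity = 2

Determining the block sizes for each eigenvalue:
  λ = 5: 2 blocks summing to 3 forces exactly one block of size 2 and the rest size 1 → block sizes [2, 1]

Assembling the blocks gives a Jordan form
J =
  [5, 1, 0]
  [0, 5, 0]
  [0, 0, 5]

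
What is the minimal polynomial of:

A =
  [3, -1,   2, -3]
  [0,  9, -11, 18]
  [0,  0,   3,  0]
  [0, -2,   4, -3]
x^3 - 9*x^2 + 27*x - 27

The characteristic polynomial is χ_A(x) = (x - 3)^4, so the eigenvalues are known. The minimal polynomial is
  m_A(x) = Π_λ (x − λ)^{k_λ}
where k_λ is the size of the *largest* Jordan block for λ (equivalently, the smallest k with (A − λI)^k v = 0 for every generalised eigenvector v of λ).

  λ = 3: largest Jordan block has size 3, contributing (x − 3)^3

So m_A(x) = (x - 3)^3 = x^3 - 9*x^2 + 27*x - 27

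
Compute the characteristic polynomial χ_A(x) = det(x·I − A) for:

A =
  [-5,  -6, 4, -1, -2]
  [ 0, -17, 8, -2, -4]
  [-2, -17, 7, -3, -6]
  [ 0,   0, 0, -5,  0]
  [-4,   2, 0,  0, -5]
x^5 + 25*x^4 + 250*x^3 + 1250*x^2 + 3125*x + 3125

Expanding det(x·I − A) (e.g. by cofactor expansion or by noting that A is similar to its Jordan form J, which has the same characteristic polynomial as A) gives
  χ_A(x) = x^5 + 25*x^4 + 250*x^3 + 1250*x^2 + 3125*x + 3125
which factors as (x + 5)^5. The eigenvalues (with algebraic multiplicities) are λ = -5 with multiplicity 5.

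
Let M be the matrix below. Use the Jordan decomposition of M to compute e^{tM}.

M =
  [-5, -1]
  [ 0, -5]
e^{tM} =
  [exp(-5*t), -t*exp(-5*t)]
  [0, exp(-5*t)]

Strategy: write M = P · J · P⁻¹ where J is a Jordan canonical form, so e^{tM} = P · e^{tJ} · P⁻¹, and e^{tJ} can be computed block-by-block.

M has Jordan form
J =
  [-5,  1]
  [ 0, -5]
(up to reordering of blocks).

Per-block formulas:
  For a 2×2 Jordan block J_2(-5): exp(t · J_2(-5)) = e^(-5t)·(I + t·N), where N is the 2×2 nilpotent shift.

After assembling e^{tJ} and conjugating by P, we get:

e^{tM} =
  [exp(-5*t), -t*exp(-5*t)]
  [0, exp(-5*t)]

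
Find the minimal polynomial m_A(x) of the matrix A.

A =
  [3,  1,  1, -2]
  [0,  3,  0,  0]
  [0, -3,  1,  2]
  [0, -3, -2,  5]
x^3 - 9*x^2 + 27*x - 27

The characteristic polynomial is χ_A(x) = (x - 3)^4, so the eigenvalues are known. The minimal polynomial is
  m_A(x) = Π_λ (x − λ)^{k_λ}
where k_λ is the size of the *largest* Jordan block for λ (equivalently, the smallest k with (A − λI)^k v = 0 for every generalised eigenvector v of λ).

  λ = 3: largest Jordan block has size 3, contributing (x − 3)^3

So m_A(x) = (x - 3)^3 = x^3 - 9*x^2 + 27*x - 27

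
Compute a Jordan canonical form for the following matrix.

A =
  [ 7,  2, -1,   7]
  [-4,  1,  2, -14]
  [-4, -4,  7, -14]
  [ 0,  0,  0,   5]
J_2(5) ⊕ J_1(5) ⊕ J_1(5)

The characteristic polynomial is
  det(x·I − A) = x^4 - 20*x^3 + 150*x^2 - 500*x + 625 = (x - 5)^4

Eigenvalues and multiplicities (the geometric multiplicity of λ is n − rank(A − λI), which equals the number of Jordan blocks for λ):
  λ = 5: algebraic multiplicity = 4, geometric multiplicity = 3

Determining the block sizes for each eigenvalue:
  λ = 5: 3 blocks summing to 4 forces exactly one block of size 2 and the rest size 1 → block sizes [2, 1, 1]

Assembling the blocks gives a Jordan form
J =
  [5, 1, 0, 0]
  [0, 5, 0, 0]
  [0, 0, 5, 0]
  [0, 0, 0, 5]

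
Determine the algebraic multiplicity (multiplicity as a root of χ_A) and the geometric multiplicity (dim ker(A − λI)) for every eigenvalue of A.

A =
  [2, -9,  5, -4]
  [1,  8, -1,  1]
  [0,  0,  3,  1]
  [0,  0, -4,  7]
λ = 5: alg = 4, geom = 2

Step 1 — factor the characteristic polynomial to read off the algebraic multiplicities:
  χ_A(x) = (x - 5)^4

Step 2 — compute geometric multiplicities via the rank-nullity identity g(λ) = n − rank(A − λI):
  rank(A − (5)·I) = 2, so dim ker(A − (5)·I) = n − 2 = 2

Summary:
  λ = 5: algebraic multiplicity = 4, geometric multiplicity = 2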